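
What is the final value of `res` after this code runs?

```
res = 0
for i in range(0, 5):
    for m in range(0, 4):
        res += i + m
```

70

i=0,m=0: res = 0+0 = 0
i=0,m=1: res = 0+1 = 1
i=0,m=2: res = 1+2 = 3
i=0,m=3: res = 3+3 = 6
i=1,m=0: res = 6+1 = 7
i=1,m=1: res = 7+2 = 9
i=1,m=2: res = 9+3 = 12
i=1,m=3: res = 12+4 = 16
i=2,m=0: res = 16+2 = 18
i=2,m=1: res = 18+3 = 21
i=2,m=2: res = 21+4 = 25
i=2,m=3: res = 25+5 = 30
i=3,m=0: res = 30+3 = 33
i=3,m=1: res = 33+4 = 37
i=3,m=2: res = 37+5 = 42
i=3,m=3: res = 42+6 = 48
i=4,m=0: res = 48+4 = 52
i=4,m=1: res = 52+5 = 57
i=4,m=2: res = 57+6 = 63
i=4,m=3: res = 63+7 = 70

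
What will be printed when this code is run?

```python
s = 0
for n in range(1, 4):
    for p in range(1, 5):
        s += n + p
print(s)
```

n=1,p=1: s = 0+2 = 2
n=1,p=2: s = 2+3 = 5
n=1,p=3: s = 5+4 = 9
n=1,p=4: s = 9+5 = 14
n=2,p=1: s = 14+3 = 17
n=2,p=2: s = 17+4 = 21
n=2,p=3: s = 21+5 = 26
n=2,p=4: s = 26+6 = 32
n=3,p=1: s = 32+4 = 36
n=3,p=2: s = 36+5 = 41
n=3,p=3: s = 41+6 = 47
n=3,p=4: s = 47+7 = 54

54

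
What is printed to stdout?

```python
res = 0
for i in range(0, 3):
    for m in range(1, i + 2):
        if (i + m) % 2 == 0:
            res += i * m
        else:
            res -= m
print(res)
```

-2

i=0,m=1: odd sum, res = 0-1 = -1
i=1,m=1: even sum, res = (-1)+1 = 0
i=1,m=2: odd sum, res = 0-2 = -2
i=2,m=1: odd sum, res = (-2)-1 = -3
i=2,m=2: even sum, res = (-3)+4 = 1
i=2,m=3: odd sum, res = 1-3 = -2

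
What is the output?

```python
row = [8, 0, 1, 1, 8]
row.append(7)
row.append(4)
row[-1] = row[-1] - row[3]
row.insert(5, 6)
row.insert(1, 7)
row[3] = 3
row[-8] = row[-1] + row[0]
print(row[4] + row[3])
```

append 7 → [8, 0, 1, 1, 8, 7]
append 4 → [8, 0, 1, 1, 8, 7, 4]
row[-1] = row[-1]-row[3] = 4-1 = 3 → [8, 0, 1, 1, 8, 7, 3]
insert 6 at 5 → [8, 0, 1, 1, 8, 6, 7, 3]
insert 7 at 1 → [8, 7, 0, 1, 1, 8, 6, 7, 3]
row[3] = 3 → [8, 7, 0, 3, 1, 8, 6, 7, 3]
row[-8] = row[-1]+row[0] = 3+8 = 11 → [8, 11, 0, 3, 1, 8, 6, 7, 3]
row[4]+row[3] = 1+3 = 4

4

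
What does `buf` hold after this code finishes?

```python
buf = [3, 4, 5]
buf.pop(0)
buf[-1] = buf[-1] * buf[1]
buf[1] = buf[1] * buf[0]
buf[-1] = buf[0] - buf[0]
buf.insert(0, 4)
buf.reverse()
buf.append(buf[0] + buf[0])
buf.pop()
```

pop(0) removes 3 → [4, 5]
buf[-1] = buf[-1]*buf[1] = 5*5 = 25 → [4, 25]
buf[1] = buf[1]*buf[0] = 25*4 = 100 → [4, 100]
buf[-1] = buf[0]-buf[0] = 4-4 = 0 → [4, 0]
insert 4 at 0 → [4, 4, 0]
reverse → [0, 4, 4]
append buf[0]+buf[0] = 0+0 = 0 → [0, 4, 4, 0]
pop() removes 0 → [0, 4, 4]

[0, 4, 4]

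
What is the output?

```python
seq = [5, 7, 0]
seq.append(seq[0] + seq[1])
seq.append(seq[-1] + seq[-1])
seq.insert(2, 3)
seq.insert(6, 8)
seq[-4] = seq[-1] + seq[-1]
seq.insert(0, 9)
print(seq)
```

[9, 5, 7, 3, 16, 12, 24, 8]

append seq[0]+seq[1] = 5+7 = 12 → [5, 7, 0, 12]
append seq[-1]+seq[-1] = 12+12 = 24 → [5, 7, 0, 12, 24]
insert 3 at 2 → [5, 7, 3, 0, 12, 24]
insert 8 at 6 → [5, 7, 3, 0, 12, 24, 8]
seq[-4] = seq[-1]+seq[-1] = 8+8 = 16 → [5, 7, 3, 16, 12, 24, 8]
insert 9 at 0 → [9, 5, 7, 3, 16, 12, 24, 8]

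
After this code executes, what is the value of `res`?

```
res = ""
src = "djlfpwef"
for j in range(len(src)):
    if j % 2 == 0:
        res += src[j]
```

j=0: add 'd' → 'd'
j=1: skip
j=2: add 'l' → 'dl'
j=3: skip
j=4: add 'p' → 'dlp'
j=5: skip
j=6: add 'e' → 'dlpe'
j=7: skip

'dlpe'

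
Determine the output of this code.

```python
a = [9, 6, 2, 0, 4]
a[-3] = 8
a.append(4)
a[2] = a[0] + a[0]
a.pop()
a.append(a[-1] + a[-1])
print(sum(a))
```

a[-3] = 8 → [9, 6, 8, 0, 4]
append 4 → [9, 6, 8, 0, 4, 4]
a[2] = a[0]+a[0] = 9+9 = 18 → [9, 6, 18, 0, 4, 4]
pop() removes 4 → [9, 6, 18, 0, 4]
append a[-1]+a[-1] = 4+4 = 8 → [9, 6, 18, 0, 4, 8]
sum = 45

45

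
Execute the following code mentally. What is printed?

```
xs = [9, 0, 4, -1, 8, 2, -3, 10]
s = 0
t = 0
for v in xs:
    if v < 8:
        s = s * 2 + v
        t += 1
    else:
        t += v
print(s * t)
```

928

v=9: not <8; t=9
v=0: <8, s = 0*2+0 = 0; t=10
v=4: <8, s = 0*2+4 = 4; t=11
v=-1: <8, s = 4*2+(-1) = 7; t=12
v=8: not <8; t=20
v=2: <8, s = 7*2+2 = 16; t=21
v=-3: <8, s = 16*2+(-3) = 29; t=22
v=10: not <8; t=32
s*t = 29*32 = 928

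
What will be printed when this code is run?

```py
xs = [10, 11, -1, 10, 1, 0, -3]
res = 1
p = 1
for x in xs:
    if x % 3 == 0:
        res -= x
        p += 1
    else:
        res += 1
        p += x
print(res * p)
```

306

x=10: not %3==0, res = 1+1 = 2; p=11
x=11: not %3==0, res = 2+1 = 3; p=22
x=-1: not %3==0, res = 3+1 = 4; p=21
x=10: not %3==0, res = 4+1 = 5; p=31
x=1: not %3==0, res = 5+1 = 6; p=32
x=0: %3==0, res = 6-0 = 6; p=33
x=-3: %3==0, res = 6-(-3) = 9; p=34
res*p = 9*34 = 306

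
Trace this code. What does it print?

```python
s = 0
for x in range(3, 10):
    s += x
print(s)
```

42

x=3: s = 0+3 = 3
x=4: s = 3+4 = 7
x=5: s = 7+5 = 12
x=6: s = 12+6 = 18
x=7: s = 18+7 = 25
x=8: s = 25+8 = 33
x=9: s = 33+9 = 42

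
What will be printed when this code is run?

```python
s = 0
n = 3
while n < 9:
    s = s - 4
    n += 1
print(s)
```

-24

n=3: s = 0-4 = -4
n=4: s = (-4)-4 = -8
n=5: s = (-8)-4 = -12
n=6: s = (-12)-4 = -16
n=7: s = (-16)-4 = -20
n=8: s = (-20)-4 = -24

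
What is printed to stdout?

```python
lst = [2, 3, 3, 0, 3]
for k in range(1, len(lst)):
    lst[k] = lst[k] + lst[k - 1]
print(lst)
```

[2, 5, 8, 8, 11]

k=1: lst[1] = 3+2 = 5 → [2, 5, 3, 0, 3]
k=2: lst[2] = 3+5 = 8 → [2, 5, 8, 0, 3]
k=3: lst[3] = 0+8 = 8 → [2, 5, 8, 8, 3]
k=4: lst[4] = 3+8 = 11 → [2, 5, 8, 8, 11]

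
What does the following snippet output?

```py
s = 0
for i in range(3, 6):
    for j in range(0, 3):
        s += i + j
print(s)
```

i=3,j=0: s = 0+3 = 3
i=3,j=1: s = 3+4 = 7
i=3,j=2: s = 7+5 = 12
i=4,j=0: s = 12+4 = 16
i=4,j=1: s = 16+5 = 21
i=4,j=2: s = 21+6 = 27
i=5,j=0: s = 27+5 = 32
i=5,j=1: s = 32+6 = 38
i=5,j=2: s = 38+7 = 45

45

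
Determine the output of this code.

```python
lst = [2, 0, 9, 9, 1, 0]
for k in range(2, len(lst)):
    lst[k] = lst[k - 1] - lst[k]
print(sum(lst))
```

-63

k=2: lst[2] = 0-9 = -9 → [2, 0, -9, 9, 1, 0]
k=3: lst[3] = (-9)-9 = -18 → [2, 0, -9, -18, 1, 0]
k=4: lst[4] = (-18)-1 = -19 → [2, 0, -9, -18, -19, 0]
k=5: lst[5] = (-19)-0 = -19 → [2, 0, -9, -18, -19, -19]
sum = -63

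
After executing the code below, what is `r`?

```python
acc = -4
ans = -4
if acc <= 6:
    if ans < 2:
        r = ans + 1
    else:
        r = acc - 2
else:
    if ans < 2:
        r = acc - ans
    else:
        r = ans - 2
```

acc=-4, ans=-4
acc <= 6 is True; ans < 2 is True
→ r = ans + 1 = -3

-3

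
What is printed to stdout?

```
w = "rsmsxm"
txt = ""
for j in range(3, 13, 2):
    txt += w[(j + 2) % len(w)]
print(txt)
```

mssms

j=3: add w[5]='m' → 'm'
j=5: add w[1]='s' → 'ms'
j=7: add w[3]='s' → 'mss'
j=9: add w[5]='m' → 'mssm'
j=11: add w[1]='s' → 'mssms'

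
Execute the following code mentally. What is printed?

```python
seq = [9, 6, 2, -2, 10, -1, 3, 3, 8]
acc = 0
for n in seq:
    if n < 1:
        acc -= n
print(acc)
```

n=9: not <1
n=6: not <1
n=2: not <1
n=-2: <1, acc = 0-(-2) = 2
n=10: not <1
n=-1: <1, acc = 2-(-1) = 3
n=3: not <1
n=3: not <1
n=8: not <1

3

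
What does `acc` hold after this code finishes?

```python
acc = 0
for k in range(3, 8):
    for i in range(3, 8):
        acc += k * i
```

625

k=3,i=3: acc = 0+9 = 9
k=3,i=4: acc = 9+12 = 21
k=3,i=5: acc = 21+15 = 36
k=3,i=6: acc = 36+18 = 54
k=3,i=7: acc = 54+21 = 75
k=4,i=3: acc = 75+12 = 87
k=4,i=4: acc = 87+16 = 103
k=4,i=5: acc = 103+20 = 123
k=4,i=6: acc = 123+24 = 147
k=4,i=7: acc = 147+28 = 175
k=5,i=3: acc = 175+15 = 190
k=5,i=4: acc = 190+20 = 210
k=5,i=5: acc = 210+25 = 235
k=5,i=6: acc = 235+30 = 265
k=5,i=7: acc = 265+35 = 300
k=6,i=3: acc = 300+18 = 318
k=6,i=4: acc = 318+24 = 342
k=6,i=5: acc = 342+30 = 372
k=6,i=6: acc = 372+36 = 408
k=6,i=7: acc = 408+42 = 450
k=7,i=3: acc = 450+21 = 471
k=7,i=4: acc = 471+28 = 499
k=7,i=5: acc = 499+35 = 534
k=7,i=6: acc = 534+42 = 576
k=7,i=7: acc = 576+49 = 625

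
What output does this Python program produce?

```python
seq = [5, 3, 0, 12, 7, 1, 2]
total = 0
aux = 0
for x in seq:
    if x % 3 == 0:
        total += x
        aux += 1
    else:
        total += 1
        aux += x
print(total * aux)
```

x=5: not %3==0, total = 0+1 = 1; aux=5
x=3: %3==0, total = 1+3 = 4; aux=6
x=0: %3==0, total = 4+0 = 4; aux=7
x=12: %3==0, total = 4+12 = 16; aux=8
x=7: not %3==0, total = 16+1 = 17; aux=15
x=1: not %3==0, total = 17+1 = 18; aux=16
x=2: not %3==0, total = 18+1 = 19; aux=18
total*aux = 19*18 = 342

342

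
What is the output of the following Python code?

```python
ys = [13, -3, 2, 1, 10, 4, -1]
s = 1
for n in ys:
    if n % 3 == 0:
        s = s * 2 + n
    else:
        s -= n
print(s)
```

n=13: not %3==0, s = 1-13 = -12
n=-3: %3==0, s = (-12)*2+(-3) = -27
n=2: not %3==0, s = (-27)-2 = -29
n=1: not %3==0, s = (-29)-1 = -30
n=10: not %3==0, s = (-30)-10 = -40
n=4: not %3==0, s = (-40)-4 = -44
n=-1: not %3==0, s = (-44)-(-1) = -43

-43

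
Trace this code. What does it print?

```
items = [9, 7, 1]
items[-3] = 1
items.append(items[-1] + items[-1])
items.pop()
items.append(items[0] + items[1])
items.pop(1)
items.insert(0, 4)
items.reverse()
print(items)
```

items[-3] = 1 → [1, 7, 1]
append items[-1]+items[-1] = 1+1 = 2 → [1, 7, 1, 2]
pop() removes 2 → [1, 7, 1]
append items[0]+items[1] = 1+7 = 8 → [1, 7, 1, 8]
pop(1) removes 7 → [1, 1, 8]
insert 4 at 0 → [4, 1, 1, 8]
reverse → [8, 1, 1, 4]

[8, 1, 1, 4]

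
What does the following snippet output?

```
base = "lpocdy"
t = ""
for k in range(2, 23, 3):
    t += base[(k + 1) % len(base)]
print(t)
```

clclclc

k=2: add base[3]='c' → 'c'
k=5: add base[0]='l' → 'cl'
k=8: add base[3]='c' → 'clc'
k=11: add base[0]='l' → 'clcl'
k=14: add base[3]='c' → 'clclc'
k=17: add base[0]='l' → 'clclcl'
k=20: add base[3]='c' → 'clclclc'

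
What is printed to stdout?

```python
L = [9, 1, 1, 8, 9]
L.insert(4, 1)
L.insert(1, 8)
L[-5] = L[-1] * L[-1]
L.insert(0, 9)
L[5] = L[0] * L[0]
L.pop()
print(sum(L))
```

insert 1 at 4 → [9, 1, 1, 8, 1, 9]
insert 8 at 1 → [9, 8, 1, 1, 8, 1, 9]
L[-5] = L[-1]*L[-1] = 9*9 = 81 → [9, 8, 81, 1, 8, 1, 9]
insert 9 at 0 → [9, 9, 8, 81, 1, 8, 1, 9]
L[5] = L[0]*L[0] = 9*9 = 81 → [9, 9, 8, 81, 1, 81, 1, 9]
pop() removes 9 → [9, 9, 8, 81, 1, 81, 1]
sum = 190

190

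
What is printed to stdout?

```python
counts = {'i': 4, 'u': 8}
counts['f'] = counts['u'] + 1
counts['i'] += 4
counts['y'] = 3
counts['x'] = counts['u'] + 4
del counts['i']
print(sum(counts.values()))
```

counts['f'] = counts['u']+1 = 9 → {'i': 4, 'u': 8, 'f': 9}
counts['i'] = 4+4 = 8 → {'i': 8, 'u': 8, 'f': 9}
counts['y'] = 3 → {'i': 8, 'u': 8, 'f': 9, 'y': 3}
counts['x'] = counts['u']+4 = 12 → {'i': 8, 'u': 8, 'f': 9, 'y': 3, 'x': 12}
del 'i' → {'u': 8, 'f': 9, 'y': 3, 'x': 12}
sum of values = 32

32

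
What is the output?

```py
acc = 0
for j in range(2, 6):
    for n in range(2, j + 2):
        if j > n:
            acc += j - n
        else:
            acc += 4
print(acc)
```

j=2,n=2: not 2>2, acc = 0+4 = 4
j=2,n=3: not 2>3, acc = 4+4 = 8
j=3,n=2: 3>2, acc = 8+1 = 9
j=3,n=3: not 3>3, acc = 9+4 = 13
j=3,n=4: not 3>4, acc = 13+4 = 17
j=4,n=2: 4>2, acc = 17+2 = 19
j=4,n=3: 4>3, acc = 19+1 = 20
j=4,n=4: not 4>4, acc = 20+4 = 24
j=4,n=5: not 4>5, acc = 24+4 = 28
j=5,n=2: 5>2, acc = 28+3 = 31
j=5,n=3: 5>3, acc = 31+2 = 33
j=5,n=4: 5>4, acc = 33+1 = 34
j=5,n=5: not 5>5, acc = 34+4 = 38
j=5,n=6: not 5>6, acc = 38+4 = 42

42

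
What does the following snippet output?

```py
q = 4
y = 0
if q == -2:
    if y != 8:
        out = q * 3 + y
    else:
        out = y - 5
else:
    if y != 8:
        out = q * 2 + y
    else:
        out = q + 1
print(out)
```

q=4, y=0
q == -2 is False; y != 8 is True
→ out = q * 2 + y = 8

8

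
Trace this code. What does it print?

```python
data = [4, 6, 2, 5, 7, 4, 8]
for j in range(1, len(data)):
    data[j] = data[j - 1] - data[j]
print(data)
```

[4, -2, -4, -9, -16, -20, -28]

j=1: data[1] = 4-6 = -2 → [4, -2, 2, 5, 7, 4, 8]
j=2: data[2] = (-2)-2 = -4 → [4, -2, -4, 5, 7, 4, 8]
j=3: data[3] = (-4)-5 = -9 → [4, -2, -4, -9, 7, 4, 8]
j=4: data[4] = (-9)-7 = -16 → [4, -2, -4, -9, -16, 4, 8]
j=5: data[5] = (-16)-4 = -20 → [4, -2, -4, -9, -16, -20, 8]
j=6: data[6] = (-20)-8 = -28 → [4, -2, -4, -9, -16, -20, -28]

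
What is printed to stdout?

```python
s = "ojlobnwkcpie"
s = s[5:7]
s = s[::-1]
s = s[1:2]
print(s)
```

n

slice [5:7] → 'nw'
reverse → 'wn'
slice [1:2] → 'n'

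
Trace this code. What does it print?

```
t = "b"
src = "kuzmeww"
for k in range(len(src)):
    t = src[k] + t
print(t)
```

wwemzukb

k=0: prepend 'k' → 'kb'
k=1: prepend 'u' → 'ukb'
k=2: prepend 'z' → 'zukb'
k=3: prepend 'm' → 'mzukb'
k=4: prepend 'e' → 'emzukb'
k=5: prepend 'w' → 'wemzukb'
k=6: prepend 'w' → 'wwemzukb'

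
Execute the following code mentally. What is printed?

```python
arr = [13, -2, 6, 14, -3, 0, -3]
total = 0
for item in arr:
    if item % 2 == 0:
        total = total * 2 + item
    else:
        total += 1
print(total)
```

55

item=13: not even, total = 0+1 = 1
item=-2: even, total = 1*2+(-2) = 0
item=6: even, total = 0*2+6 = 6
item=14: even, total = 6*2+14 = 26
item=-3: not even, total = 26+1 = 27
item=0: even, total = 27*2+0 = 54
item=-3: not even, total = 54+1 = 55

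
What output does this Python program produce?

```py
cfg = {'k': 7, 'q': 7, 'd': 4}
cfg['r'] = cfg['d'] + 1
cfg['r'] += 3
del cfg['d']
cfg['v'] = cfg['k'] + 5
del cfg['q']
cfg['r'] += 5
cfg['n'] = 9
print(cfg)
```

cfg['r'] = cfg['d']+1 = 5 → {'k': 7, 'q': 7, 'd': 4, 'r': 5}
cfg['r'] = 5+3 = 8 → {'k': 7, 'q': 7, 'd': 4, 'r': 8}
del 'd' → {'k': 7, 'q': 7, 'r': 8}
cfg['v'] = cfg['k']+5 = 12 → {'k': 7, 'q': 7, 'r': 8, 'v': 12}
del 'q' → {'k': 7, 'r': 8, 'v': 12}
cfg['r'] = 8+5 = 13 → {'k': 7, 'r': 13, 'v': 12}
cfg['n'] = 9 → {'k': 7, 'r': 13, 'v': 12, 'n': 9}

{'k': 7, 'r': 13, 'v': 12, 'n': 9}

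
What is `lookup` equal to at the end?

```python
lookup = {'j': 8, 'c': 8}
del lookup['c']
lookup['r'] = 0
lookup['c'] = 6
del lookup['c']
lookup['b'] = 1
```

{'j': 8, 'r': 0, 'b': 1}

del 'c' → {'j': 8}
lookup['r'] = 0 → {'j': 8, 'r': 0}
lookup['c'] = 6 → {'j': 8, 'r': 0, 'c': 6}
del 'c' → {'j': 8, 'r': 0}
lookup['b'] = 1 → {'j': 8, 'r': 0, 'b': 1}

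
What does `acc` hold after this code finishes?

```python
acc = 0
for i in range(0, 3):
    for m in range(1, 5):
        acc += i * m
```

30

i=0,m=1: acc = 0+0 = 0
i=0,m=2: acc = 0+0 = 0
i=0,m=3: acc = 0+0 = 0
i=0,m=4: acc = 0+0 = 0
i=1,m=1: acc = 0+1 = 1
i=1,m=2: acc = 1+2 = 3
i=1,m=3: acc = 3+3 = 6
i=1,m=4: acc = 6+4 = 10
i=2,m=1: acc = 10+2 = 12
i=2,m=2: acc = 12+4 = 16
i=2,m=3: acc = 16+6 = 22
i=2,m=4: acc = 22+8 = 30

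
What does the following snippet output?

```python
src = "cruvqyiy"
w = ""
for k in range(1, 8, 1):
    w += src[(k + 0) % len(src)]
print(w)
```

k=1: add src[1]='r' → 'r'
k=2: add src[2]='u' → 'ru'
k=3: add src[3]='v' → 'ruv'
k=4: add src[4]='q' → 'ruvq'
k=5: add src[5]='y' → 'ruvqy'
k=6: add src[6]='i' → 'ruvqyi'
k=7: add src[7]='y' → 'ruvqyiy'

ruvqyiy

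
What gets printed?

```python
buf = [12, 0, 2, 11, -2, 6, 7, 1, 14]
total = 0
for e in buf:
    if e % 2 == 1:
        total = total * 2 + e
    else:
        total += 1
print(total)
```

92

e=12: not odd, total = 0+1 = 1
e=0: not odd, total = 1+1 = 2
e=2: not odd, total = 2+1 = 3
e=11: odd, total = 3*2+11 = 17
e=-2: not odd, total = 17+1 = 18
e=6: not odd, total = 18+1 = 19
e=7: odd, total = 19*2+7 = 45
e=1: odd, total = 45*2+1 = 91
e=14: not odd, total = 91+1 = 92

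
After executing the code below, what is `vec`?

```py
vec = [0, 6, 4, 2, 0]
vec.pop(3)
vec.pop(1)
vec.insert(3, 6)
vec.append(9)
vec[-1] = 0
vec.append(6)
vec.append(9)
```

pop(3) removes 2 → [0, 6, 4, 0]
pop(1) removes 6 → [0, 4, 0]
insert 6 at 3 → [0, 4, 0, 6]
append 9 → [0, 4, 0, 6, 9]
vec[-1] = 0 → [0, 4, 0, 6, 0]
append 6 → [0, 4, 0, 6, 0, 6]
append 9 → [0, 4, 0, 6, 0, 6, 9]

[0, 4, 0, 6, 0, 6, 9]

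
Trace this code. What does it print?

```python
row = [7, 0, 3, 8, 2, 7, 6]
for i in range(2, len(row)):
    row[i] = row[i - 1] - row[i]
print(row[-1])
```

i=2: row[2] = 0-3 = -3 → [7, 0, -3, 8, 2, 7, 6]
i=3: row[3] = (-3)-8 = -11 → [7, 0, -3, -11, 2, 7, 6]
i=4: row[4] = (-11)-2 = -13 → [7, 0, -3, -11, -13, 7, 6]
i=5: row[5] = (-13)-7 = -20 → [7, 0, -3, -11, -13, -20, 6]
i=6: row[6] = (-20)-6 = -26 → [7, 0, -3, -11, -13, -20, -26]

-26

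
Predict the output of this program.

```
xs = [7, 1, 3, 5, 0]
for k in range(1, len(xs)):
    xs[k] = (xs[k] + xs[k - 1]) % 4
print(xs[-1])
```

0

k=1: xs[1] = (1+7)%4 = 0 → [7, 0, 3, 5, 0]
k=2: xs[2] = (3+0)%4 = 3 → [7, 0, 3, 5, 0]
k=3: xs[3] = (5+3)%4 = 0 → [7, 0, 3, 0, 0]
k=4: xs[4] = (0+0)%4 = 0 → [7, 0, 3, 0, 0]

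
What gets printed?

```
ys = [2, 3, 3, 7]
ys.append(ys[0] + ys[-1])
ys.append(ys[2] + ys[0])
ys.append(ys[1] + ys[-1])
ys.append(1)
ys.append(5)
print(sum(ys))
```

append ys[0]+ys[-1] = 2+7 = 9 → [2, 3, 3, 7, 9]
append ys[2]+ys[0] = 3+2 = 5 → [2, 3, 3, 7, 9, 5]
append ys[1]+ys[-1] = 3+5 = 8 → [2, 3, 3, 7, 9, 5, 8]
append 1 → [2, 3, 3, 7, 9, 5, 8, 1]
append 5 → [2, 3, 3, 7, 9, 5, 8, 1, 5]
sum = 43

43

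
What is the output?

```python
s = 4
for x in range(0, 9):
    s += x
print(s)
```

40

x=0: s = 4+0 = 4
x=1: s = 4+1 = 5
x=2: s = 5+2 = 7
x=3: s = 7+3 = 10
x=4: s = 10+4 = 14
x=5: s = 14+5 = 19
x=6: s = 19+6 = 25
x=7: s = 25+7 = 32
x=8: s = 32+8 = 40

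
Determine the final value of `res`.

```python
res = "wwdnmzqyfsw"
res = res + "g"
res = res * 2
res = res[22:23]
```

+ 'g' → 'wwdnmzqyfswg'
repeat ×2 → 'wwdnmzqyfswgwwdnmzqyfswg'
slice [22:23] → 'w'

'w'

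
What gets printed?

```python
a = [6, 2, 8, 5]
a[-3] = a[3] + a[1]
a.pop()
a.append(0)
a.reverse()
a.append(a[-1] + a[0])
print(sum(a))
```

a[-3] = a[3]+a[1] = 5+2 = 7 → [6, 7, 8, 5]
pop() removes 5 → [6, 7, 8]
append 0 → [6, 7, 8, 0]
reverse → [0, 8, 7, 6]
append a[-1]+a[0] = 6+0 = 6 → [0, 8, 7, 6, 6]
sum = 27

27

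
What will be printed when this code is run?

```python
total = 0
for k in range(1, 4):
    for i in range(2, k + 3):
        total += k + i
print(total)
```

48

k=1,i=2: total = 0+3 = 3
k=1,i=3: total = 3+4 = 7
k=2,i=2: total = 7+4 = 11
k=2,i=3: total = 11+5 = 16
k=2,i=4: total = 16+6 = 22
k=3,i=2: total = 22+5 = 27
k=3,i=3: total = 27+6 = 33
k=3,i=4: total = 33+7 = 40
k=3,i=5: total = 40+8 = 48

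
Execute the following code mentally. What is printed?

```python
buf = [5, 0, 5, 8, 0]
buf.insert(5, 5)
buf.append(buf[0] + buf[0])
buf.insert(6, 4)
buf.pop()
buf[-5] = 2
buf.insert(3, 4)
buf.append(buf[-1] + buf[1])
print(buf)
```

[5, 0, 2, 4, 8, 0, 5, 4, 4]

insert 5 at 5 → [5, 0, 5, 8, 0, 5]
append buf[0]+buf[0] = 5+5 = 10 → [5, 0, 5, 8, 0, 5, 10]
insert 4 at 6 → [5, 0, 5, 8, 0, 5, 4, 10]
pop() removes 10 → [5, 0, 5, 8, 0, 5, 4]
buf[-5] = 2 → [5, 0, 2, 8, 0, 5, 4]
insert 4 at 3 → [5, 0, 2, 4, 8, 0, 5, 4]
append buf[-1]+buf[1] = 4+0 = 4 → [5, 0, 2, 4, 8, 0, 5, 4, 4]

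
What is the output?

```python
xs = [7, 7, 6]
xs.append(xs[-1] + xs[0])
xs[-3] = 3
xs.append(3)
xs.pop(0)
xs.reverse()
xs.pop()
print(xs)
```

[3, 13, 6]

append xs[-1]+xs[0] = 6+7 = 13 → [7, 7, 6, 13]
xs[-3] = 3 → [7, 3, 6, 13]
append 3 → [7, 3, 6, 13, 3]
pop(0) removes 7 → [3, 6, 13, 3]
reverse → [3, 13, 6, 3]
pop() removes 3 → [3, 13, 6]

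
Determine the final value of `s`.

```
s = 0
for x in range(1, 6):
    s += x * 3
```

x=1: s = 0+1*3 = 3
x=2: s = 3+2*3 = 9
x=3: s = 9+3*3 = 18
x=4: s = 18+4*3 = 30
x=5: s = 30+5*3 = 45

45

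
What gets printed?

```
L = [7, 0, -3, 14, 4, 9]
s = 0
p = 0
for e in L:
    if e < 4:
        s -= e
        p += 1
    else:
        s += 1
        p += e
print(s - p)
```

e=7: not <4, s = 0+1 = 1; p=7
e=0: <4, s = 1-0 = 1; p=8
e=-3: <4, s = 1-(-3) = 4; p=9
e=14: not <4, s = 4+1 = 5; p=23
e=4: not <4, s = 5+1 = 6; p=27
e=9: not <4, s = 6+1 = 7; p=36
s-p = 7-36 = -29

-29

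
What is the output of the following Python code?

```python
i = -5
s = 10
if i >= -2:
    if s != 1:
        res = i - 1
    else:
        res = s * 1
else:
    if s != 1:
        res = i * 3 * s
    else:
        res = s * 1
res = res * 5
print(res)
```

i=-5, s=10
i >= -2 is False; s != 1 is True
→ res = i * 3 * s = -150
res = (-150)*5 = -750

-750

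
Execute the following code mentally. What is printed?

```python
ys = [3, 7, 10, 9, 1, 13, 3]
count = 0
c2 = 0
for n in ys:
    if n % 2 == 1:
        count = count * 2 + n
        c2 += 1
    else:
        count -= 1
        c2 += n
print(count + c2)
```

n=3: odd, count = 0*2+3 = 3; c2=1
n=7: odd, count = 3*2+7 = 13; c2=2
n=10: not odd, count = 13-1 = 12; c2=12
n=9: odd, count = 12*2+9 = 33; c2=13
n=1: odd, count = 33*2+1 = 67; c2=14
n=13: odd, count = 67*2+13 = 147; c2=15
n=3: odd, count = 147*2+3 = 297; c2=16
count+c2 = 297+16 = 313

313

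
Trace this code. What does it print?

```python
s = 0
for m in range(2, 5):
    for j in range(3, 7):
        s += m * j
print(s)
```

m=2,j=3: s = 0+6 = 6
m=2,j=4: s = 6+8 = 14
m=2,j=5: s = 14+10 = 24
m=2,j=6: s = 24+12 = 36
m=3,j=3: s = 36+9 = 45
m=3,j=4: s = 45+12 = 57
m=3,j=5: s = 57+15 = 72
m=3,j=6: s = 72+18 = 90
m=4,j=3: s = 90+12 = 102
m=4,j=4: s = 102+16 = 118
m=4,j=5: s = 118+20 = 138
m=4,j=6: s = 138+24 = 162

162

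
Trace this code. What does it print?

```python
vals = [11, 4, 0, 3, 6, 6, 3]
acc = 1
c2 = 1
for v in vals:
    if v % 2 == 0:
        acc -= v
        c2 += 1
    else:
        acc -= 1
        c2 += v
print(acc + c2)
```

v=11: not even, acc = 1-1 = 0; c2=12
v=4: even, acc = 0-4 = -4; c2=13
v=0: even, acc = (-4)-0 = -4; c2=14
v=3: not even, acc = (-4)-1 = -5; c2=17
v=6: even, acc = (-5)-6 = -11; c2=18
v=6: even, acc = (-11)-6 = -17; c2=19
v=3: not even, acc = (-17)-1 = -18; c2=22
acc+c2 = (-18)+22 = 4

4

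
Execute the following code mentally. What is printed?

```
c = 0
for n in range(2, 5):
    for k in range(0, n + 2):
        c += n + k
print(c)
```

n=2,k=0: c = 0+2 = 2
n=2,k=1: c = 2+3 = 5
n=2,k=2: c = 5+4 = 9
n=2,k=3: c = 9+5 = 14
n=3,k=0: c = 14+3 = 17
n=3,k=1: c = 17+4 = 21
n=3,k=2: c = 21+5 = 26
n=3,k=3: c = 26+6 = 32
n=3,k=4: c = 32+7 = 39
n=4,k=0: c = 39+4 = 43
n=4,k=1: c = 43+5 = 48
n=4,k=2: c = 48+6 = 54
n=4,k=3: c = 54+7 = 61
n=4,k=4: c = 61+8 = 69
n=4,k=5: c = 69+9 = 78

78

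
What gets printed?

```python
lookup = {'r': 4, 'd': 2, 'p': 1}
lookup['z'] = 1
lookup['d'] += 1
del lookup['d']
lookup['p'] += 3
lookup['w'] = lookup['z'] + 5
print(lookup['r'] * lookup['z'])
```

lookup['z'] = 1 → {'r': 4, 'd': 2, 'p': 1, 'z': 1}
lookup['d'] = 2+1 = 3 → {'r': 4, 'd': 3, 'p': 1, 'z': 1}
del 'd' → {'r': 4, 'p': 1, 'z': 1}
lookup['p'] = 1+3 = 4 → {'r': 4, 'p': 4, 'z': 1}
lookup['w'] = lookup['z']+5 = 6 → {'r': 4, 'p': 4, 'z': 1, 'w': 6}
lookup['r']*lookup['z'] = 4*1 = 4

4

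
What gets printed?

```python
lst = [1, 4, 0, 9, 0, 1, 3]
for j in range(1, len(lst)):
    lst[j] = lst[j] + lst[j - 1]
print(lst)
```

[1, 5, 5, 14, 14, 15, 18]

j=1: lst[1] = 4+1 = 5 → [1, 5, 0, 9, 0, 1, 3]
j=2: lst[2] = 0+5 = 5 → [1, 5, 5, 9, 0, 1, 3]
j=3: lst[3] = 9+5 = 14 → [1, 5, 5, 14, 0, 1, 3]
j=4: lst[4] = 0+14 = 14 → [1, 5, 5, 14, 14, 1, 3]
j=5: lst[5] = 1+14 = 15 → [1, 5, 5, 14, 14, 15, 3]
j=6: lst[6] = 3+15 = 18 → [1, 5, 5, 14, 14, 15, 18]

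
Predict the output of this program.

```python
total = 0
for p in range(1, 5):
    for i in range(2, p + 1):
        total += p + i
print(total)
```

p=2,i=2: total = 0+4 = 4
p=3,i=2: total = 4+5 = 9
p=3,i=3: total = 9+6 = 15
p=4,i=2: total = 15+6 = 21
p=4,i=3: total = 21+7 = 28
p=4,i=4: total = 28+8 = 36

36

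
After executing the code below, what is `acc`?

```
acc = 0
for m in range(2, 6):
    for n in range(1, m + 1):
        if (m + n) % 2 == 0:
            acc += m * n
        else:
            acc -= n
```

m=2,n=1: odd sum, acc = 0-1 = -1
m=2,n=2: even sum, acc = (-1)+4 = 3
m=3,n=1: even sum, acc = 3+3 = 6
m=3,n=2: odd sum, acc = 6-2 = 4
m=3,n=3: even sum, acc = 4+9 = 13
m=4,n=1: odd sum, acc = 13-1 = 12
m=4,n=2: even sum, acc = 12+8 = 20
m=4,n=3: odd sum, acc = 20-3 = 17
m=4,n=4: even sum, acc = 17+16 = 33
m=5,n=1: even sum, acc = 33+5 = 38
m=5,n=2: odd sum, acc = 38-2 = 36
m=5,n=3: even sum, acc = 36+15 = 51
m=5,n=4: odd sum, acc = 51-4 = 47
m=5,n=5: even sum, acc = 47+25 = 72

72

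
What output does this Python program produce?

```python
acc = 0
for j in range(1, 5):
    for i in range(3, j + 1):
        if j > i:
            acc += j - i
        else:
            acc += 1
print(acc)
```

j=3,i=3: not 3>3, acc = 0+1 = 1
j=4,i=3: 4>3, acc = 1+1 = 2
j=4,i=4: not 4>4, acc = 2+1 = 3

3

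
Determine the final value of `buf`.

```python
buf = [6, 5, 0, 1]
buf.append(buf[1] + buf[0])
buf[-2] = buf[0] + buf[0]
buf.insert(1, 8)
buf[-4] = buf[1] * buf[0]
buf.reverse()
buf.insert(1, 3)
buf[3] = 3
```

append buf[1]+buf[0] = 5+6 = 11 → [6, 5, 0, 1, 11]
buf[-2] = buf[0]+buf[0] = 6+6 = 12 → [6, 5, 0, 12, 11]
insert 8 at 1 → [6, 8, 5, 0, 12, 11]
buf[-4] = buf[1]*buf[0] = 8*6 = 48 → [6, 8, 48, 0, 12, 11]
reverse → [11, 12, 0, 48, 8, 6]
insert 3 at 1 → [11, 3, 12, 0, 48, 8, 6]
buf[3] = 3 → [11, 3, 12, 3, 48, 8, 6]

[11, 3, 12, 3, 48, 8, 6]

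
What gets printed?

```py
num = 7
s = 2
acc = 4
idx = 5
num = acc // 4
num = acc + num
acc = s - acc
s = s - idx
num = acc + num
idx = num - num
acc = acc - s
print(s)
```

-3

num = 4//4 = 1
num = 4+1 = 5
acc = 2-4 = -2
s = 2-5 = -3
num = (-2)+5 = 3
idx = 3-3 = 0
acc = (-2)-(-3) = 1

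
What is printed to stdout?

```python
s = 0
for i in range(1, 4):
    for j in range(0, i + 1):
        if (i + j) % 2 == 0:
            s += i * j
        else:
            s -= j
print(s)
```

14

i=1,j=0: odd sum, s = 0-0 = 0
i=1,j=1: even sum, s = 0+1 = 1
i=2,j=0: even sum, s = 1+0 = 1
i=2,j=1: odd sum, s = 1-1 = 0
i=2,j=2: even sum, s = 0+4 = 4
i=3,j=0: odd sum, s = 4-0 = 4
i=3,j=1: even sum, s = 4+3 = 7
i=3,j=2: odd sum, s = 7-2 = 5
i=3,j=3: even sum, s = 5+9 = 14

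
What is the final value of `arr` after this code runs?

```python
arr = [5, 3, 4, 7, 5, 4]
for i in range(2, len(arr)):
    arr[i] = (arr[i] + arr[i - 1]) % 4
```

[5, 3, 3, 2, 3, 3]

i=2: arr[2] = (4+3)%4 = 3 → [5, 3, 3, 7, 5, 4]
i=3: arr[3] = (7+3)%4 = 2 → [5, 3, 3, 2, 5, 4]
i=4: arr[4] = (5+2)%4 = 3 → [5, 3, 3, 2, 3, 4]
i=5: arr[5] = (4+3)%4 = 3 → [5, 3, 3, 2, 3, 3]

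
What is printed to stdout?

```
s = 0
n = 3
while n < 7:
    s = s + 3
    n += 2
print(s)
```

n=3: s = 0+3 = 3
n=5: s = 3+3 = 6

6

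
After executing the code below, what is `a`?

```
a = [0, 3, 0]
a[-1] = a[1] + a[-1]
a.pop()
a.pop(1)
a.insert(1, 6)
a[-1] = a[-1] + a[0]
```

a[-1] = a[1]+a[-1] = 3+0 = 3 → [0, 3, 3]
pop() removes 3 → [0, 3]
pop(1) removes 3 → [0]
insert 6 at 1 → [0, 6]
a[-1] = a[-1]+a[0] = 6+0 = 6 → [0, 6]

[0, 6]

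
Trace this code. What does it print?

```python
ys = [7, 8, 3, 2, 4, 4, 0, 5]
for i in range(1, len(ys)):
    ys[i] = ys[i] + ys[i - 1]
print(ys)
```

[7, 15, 18, 20, 24, 28, 28, 33]

i=1: ys[1] = 8+7 = 15 → [7, 15, 3, 2, 4, 4, 0, 5]
i=2: ys[2] = 3+15 = 18 → [7, 15, 18, 2, 4, 4, 0, 5]
i=3: ys[3] = 2+18 = 20 → [7, 15, 18, 20, 4, 4, 0, 5]
i=4: ys[4] = 4+20 = 24 → [7, 15, 18, 20, 24, 4, 0, 5]
i=5: ys[5] = 4+24 = 28 → [7, 15, 18, 20, 24, 28, 0, 5]
i=6: ys[6] = 0+28 = 28 → [7, 15, 18, 20, 24, 28, 28, 5]
i=7: ys[7] = 5+28 = 33 → [7, 15, 18, 20, 24, 28, 28, 33]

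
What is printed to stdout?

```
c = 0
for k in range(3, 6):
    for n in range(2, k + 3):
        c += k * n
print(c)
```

k=3,n=2: c = 0+6 = 6
k=3,n=3: c = 6+9 = 15
k=3,n=4: c = 15+12 = 27
k=3,n=5: c = 27+15 = 42
k=4,n=2: c = 42+8 = 50
k=4,n=3: c = 50+12 = 62
k=4,n=4: c = 62+16 = 78
k=4,n=5: c = 78+20 = 98
k=4,n=6: c = 98+24 = 122
k=5,n=2: c = 122+10 = 132
k=5,n=3: c = 132+15 = 147
k=5,n=4: c = 147+20 = 167
k=5,n=5: c = 167+25 = 192
k=5,n=6: c = 192+30 = 222
k=5,n=7: c = 222+35 = 257

257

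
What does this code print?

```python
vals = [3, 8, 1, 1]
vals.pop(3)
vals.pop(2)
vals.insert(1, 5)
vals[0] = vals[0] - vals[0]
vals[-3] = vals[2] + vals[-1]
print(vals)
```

[16, 5, 8]

pop(3) removes 1 → [3, 8, 1]
pop(2) removes 1 → [3, 8]
insert 5 at 1 → [3, 5, 8]
vals[0] = vals[0]-vals[0] = 3-3 = 0 → [0, 5, 8]
vals[-3] = vals[2]+vals[-1] = 8+8 = 16 → [16, 5, 8]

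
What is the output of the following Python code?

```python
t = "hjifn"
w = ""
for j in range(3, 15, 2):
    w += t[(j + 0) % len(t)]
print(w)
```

fhinjf

j=3: add t[3]='f' → 'f'
j=5: add t[0]='h' → 'fh'
j=7: add t[2]='i' → 'fhi'
j=9: add t[4]='n' → 'fhin'
j=11: add t[1]='j' → 'fhinj'
j=13: add t[3]='f' → 'fhinjf'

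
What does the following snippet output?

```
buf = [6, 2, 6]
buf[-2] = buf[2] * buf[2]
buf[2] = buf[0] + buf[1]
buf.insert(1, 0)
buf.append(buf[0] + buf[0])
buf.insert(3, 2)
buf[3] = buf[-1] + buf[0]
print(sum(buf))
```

buf[-2] = buf[2]*buf[2] = 6*6 = 36 → [6, 36, 6]
buf[2] = buf[0]+buf[1] = 6+36 = 42 → [6, 36, 42]
insert 0 at 1 → [6, 0, 36, 42]
append buf[0]+buf[0] = 6+6 = 12 → [6, 0, 36, 42, 12]
insert 2 at 3 → [6, 0, 36, 2, 42, 12]
buf[3] = buf[-1]+buf[0] = 12+6 = 18 → [6, 0, 36, 18, 42, 12]
sum = 114

114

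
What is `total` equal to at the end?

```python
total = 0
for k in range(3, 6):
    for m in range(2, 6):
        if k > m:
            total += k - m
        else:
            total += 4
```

k=3,m=2: 3>2, total = 0+1 = 1
k=3,m=3: not 3>3, total = 1+4 = 5
k=3,m=4: not 3>4, total = 5+4 = 9
k=3,m=5: not 3>5, total = 9+4 = 13
k=4,m=2: 4>2, total = 13+2 = 15
k=4,m=3: 4>3, total = 15+1 = 16
k=4,m=4: not 4>4, total = 16+4 = 20
k=4,m=5: not 4>5, total = 20+4 = 24
k=5,m=2: 5>2, total = 24+3 = 27
k=5,m=3: 5>3, total = 27+2 = 29
k=5,m=4: 5>4, total = 29+1 = 30
k=5,m=5: not 5>5, total = 30+4 = 34

34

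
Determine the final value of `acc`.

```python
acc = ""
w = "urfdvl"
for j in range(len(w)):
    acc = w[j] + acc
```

'lvdfru'

j=0: prepend 'u' → 'u'
j=1: prepend 'r' → 'ru'
j=2: prepend 'f' → 'fru'
j=3: prepend 'd' → 'dfru'
j=4: prepend 'v' → 'vdfru'
j=5: prepend 'l' → 'lvdfru'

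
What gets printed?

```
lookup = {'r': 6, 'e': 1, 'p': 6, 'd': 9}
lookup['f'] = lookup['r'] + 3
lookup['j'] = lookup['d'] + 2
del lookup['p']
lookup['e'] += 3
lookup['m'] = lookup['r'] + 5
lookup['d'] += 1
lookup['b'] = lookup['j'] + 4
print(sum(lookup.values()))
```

lookup['f'] = lookup['r']+3 = 9 → {'r': 6, 'e': 1, 'p': 6, 'd': 9, 'f': 9}
lookup['j'] = lookup['d']+2 = 11 → {'r': 6, 'e': 1, 'p': 6, 'd': 9, 'f': 9, 'j': 11}
del 'p' → {'r': 6, 'e': 1, 'd': 9, 'f': 9, 'j': 11}
lookup['e'] = 1+3 = 4 → {'r': 6, 'e': 4, 'd': 9, 'f': 9, 'j': 11}
lookup['m'] = lookup['r']+5 = 11 → {'r': 6, 'e': 4, 'd': 9, 'f': 9, 'j': 11, 'm': 11}
lookup['d'] = 9+1 = 10 → {'r': 6, 'e': 4, 'd': 10, 'f': 9, 'j': 11, 'm': 11}
lookup['b'] = lookup['j']+4 = 15 → {'r': 6, 'e': 4, 'd': 10, 'f': 9, 'j': 11, 'm': 11, 'b': 15}
sum of values = 66

66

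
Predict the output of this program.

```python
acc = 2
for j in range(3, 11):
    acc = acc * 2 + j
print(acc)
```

1524

j=3: acc = 2*2+3 = 7
j=4: acc = 7*2+4 = 18
j=5: acc = 18*2+5 = 41
j=6: acc = 41*2+6 = 88
j=7: acc = 88*2+7 = 183
j=8: acc = 183*2+8 = 374
j=9: acc = 374*2+9 = 757
j=10: acc = 757*2+10 = 1524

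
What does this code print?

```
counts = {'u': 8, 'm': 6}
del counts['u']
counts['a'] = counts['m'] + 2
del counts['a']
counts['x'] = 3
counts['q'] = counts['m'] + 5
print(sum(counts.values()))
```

del 'u' → {'m': 6}
counts['a'] = counts['m']+2 = 8 → {'m': 6, 'a': 8}
del 'a' → {'m': 6}
counts['x'] = 3 → {'m': 6, 'x': 3}
counts['q'] = counts['m']+5 = 11 → {'m': 6, 'x': 3, 'q': 11}
sum of values = 20

20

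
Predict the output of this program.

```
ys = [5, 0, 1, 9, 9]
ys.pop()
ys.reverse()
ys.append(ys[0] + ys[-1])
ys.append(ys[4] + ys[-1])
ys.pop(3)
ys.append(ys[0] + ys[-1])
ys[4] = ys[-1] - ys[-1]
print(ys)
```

[9, 1, 0, 14, 0, 37]

pop() removes 9 → [5, 0, 1, 9]
reverse → [9, 1, 0, 5]
append ys[0]+ys[-1] = 9+5 = 14 → [9, 1, 0, 5, 14]
append ys[4]+ys[-1] = 14+14 = 28 → [9, 1, 0, 5, 14, 28]
pop(3) removes 5 → [9, 1, 0, 14, 28]
append ys[0]+ys[-1] = 9+28 = 37 → [9, 1, 0, 14, 28, 37]
ys[4] = ys[-1]-ys[-1] = 37-37 = 0 → [9, 1, 0, 14, 0, 37]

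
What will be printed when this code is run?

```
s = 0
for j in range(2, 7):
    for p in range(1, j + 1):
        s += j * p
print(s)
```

j=2,p=1: s = 0+2 = 2
j=2,p=2: s = 2+4 = 6
j=3,p=1: s = 6+3 = 9
j=3,p=2: s = 9+6 = 15
j=3,p=3: s = 15+9 = 24
j=4,p=1: s = 24+4 = 28
j=4,p=2: s = 28+8 = 36
j=4,p=3: s = 36+12 = 48
j=4,p=4: s = 48+16 = 64
j=5,p=1: s = 64+5 = 69
j=5,p=2: s = 69+10 = 79
j=5,p=3: s = 79+15 = 94
j=5,p=4: s = 94+20 = 114
j=5,p=5: s = 114+25 = 139
j=6,p=1: s = 139+6 = 145
j=6,p=2: s = 145+12 = 157
j=6,p=3: s = 157+18 = 175
j=6,p=4: s = 175+24 = 199
j=6,p=5: s = 199+30 = 229
j=6,p=6: s = 229+36 = 265

265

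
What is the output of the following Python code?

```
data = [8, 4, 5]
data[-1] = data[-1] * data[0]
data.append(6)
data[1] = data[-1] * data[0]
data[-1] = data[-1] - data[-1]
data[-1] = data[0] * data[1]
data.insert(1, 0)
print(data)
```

[8, 0, 48, 40, 384]

data[-1] = data[-1]*data[0] = 5*8 = 40 → [8, 4, 40]
append 6 → [8, 4, 40, 6]
data[1] = data[-1]*data[0] = 6*8 = 48 → [8, 48, 40, 6]
data[-1] = data[-1]-data[-1] = 6-6 = 0 → [8, 48, 40, 0]
data[-1] = data[0]*data[1] = 8*48 = 384 → [8, 48, 40, 384]
insert 0 at 1 → [8, 0, 48, 40, 384]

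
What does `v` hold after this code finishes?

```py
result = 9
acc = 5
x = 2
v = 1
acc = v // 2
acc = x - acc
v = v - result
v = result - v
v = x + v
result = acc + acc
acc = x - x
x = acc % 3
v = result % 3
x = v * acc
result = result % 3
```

acc = 1//2 = 0
acc = 2-0 = 2
v = 1-9 = -8
v = 9-(-8) = 17
v = 2+17 = 19
result = 2+2 = 4
acc = 2-2 = 0
x = 0%3 = 0
v = 4%3 = 1
x = 1*0 = 0
result = 4%3 = 1

1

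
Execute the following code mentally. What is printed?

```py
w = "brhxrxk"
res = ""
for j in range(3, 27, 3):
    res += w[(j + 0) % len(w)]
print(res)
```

j=3: add w[3]='x' → 'x'
j=6: add w[6]='k' → 'xk'
j=9: add w[2]='h' → 'xkh'
j=12: add w[5]='x' → 'xkhx'
j=15: add w[1]='r' → 'xkhxr'
j=18: add w[4]='r' → 'xkhxrr'
j=21: add w[0]='b' → 'xkhxrrb'
j=24: add w[3]='x' → 'xkhxrrbx'

xkhxrrbx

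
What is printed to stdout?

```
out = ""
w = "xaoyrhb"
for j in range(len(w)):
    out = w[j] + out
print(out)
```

j=0: prepend 'x' → 'x'
j=1: prepend 'a' → 'ax'
j=2: prepend 'o' → 'oax'
j=3: prepend 'y' → 'yoax'
j=4: prepend 'r' → 'ryoax'
j=5: prepend 'h' → 'hryoax'
j=6: prepend 'b' → 'bhryoax'

bhryoax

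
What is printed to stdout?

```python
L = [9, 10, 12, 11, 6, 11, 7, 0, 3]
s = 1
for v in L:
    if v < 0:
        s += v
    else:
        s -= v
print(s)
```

-68

v=9: not <0, s = 1-9 = -8
v=10: not <0, s = (-8)-10 = -18
v=12: not <0, s = (-18)-12 = -30
v=11: not <0, s = (-30)-11 = -41
v=6: not <0, s = (-41)-6 = -47
v=11: not <0, s = (-47)-11 = -58
v=7: not <0, s = (-58)-7 = -65
v=0: not <0, s = (-65)-0 = -65
v=3: not <0, s = (-65)-3 = -68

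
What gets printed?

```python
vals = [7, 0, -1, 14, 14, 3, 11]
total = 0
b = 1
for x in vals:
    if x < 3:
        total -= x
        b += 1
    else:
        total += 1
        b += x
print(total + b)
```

x=7: not <3, total = 0+1 = 1; b=8
x=0: <3, total = 1-0 = 1; b=9
x=-1: <3, total = 1-(-1) = 2; b=10
x=14: not <3, total = 2+1 = 3; b=24
x=14: not <3, total = 3+1 = 4; b=38
x=3: not <3, total = 4+1 = 5; b=41
x=11: not <3, total = 5+1 = 6; b=52
total+b = 6+52 = 58

58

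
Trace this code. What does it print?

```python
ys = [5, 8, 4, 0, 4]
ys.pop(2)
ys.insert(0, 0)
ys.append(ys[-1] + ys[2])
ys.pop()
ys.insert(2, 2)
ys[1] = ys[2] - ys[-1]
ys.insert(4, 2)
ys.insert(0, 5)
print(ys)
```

pop(2) removes 4 → [5, 8, 0, 4]
insert 0 at 0 → [0, 5, 8, 0, 4]
append ys[-1]+ys[2] = 4+8 = 12 → [0, 5, 8, 0, 4, 12]
pop() removes 12 → [0, 5, 8, 0, 4]
insert 2 at 2 → [0, 5, 2, 8, 0, 4]
ys[1] = ys[2]-ys[-1] = 2-4 = -2 → [0, -2, 2, 8, 0, 4]
insert 2 at 4 → [0, -2, 2, 8, 2, 0, 4]
insert 5 at 0 → [5, 0, -2, 2, 8, 2, 0, 4]

[5, 0, -2, 2, 8, 2, 0, 4]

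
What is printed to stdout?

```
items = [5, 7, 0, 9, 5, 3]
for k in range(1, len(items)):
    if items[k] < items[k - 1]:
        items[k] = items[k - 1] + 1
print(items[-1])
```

k=1: 7>=5, unchanged → [5, 7, 0, 9, 5, 3]
k=2: 0<7, items[2] = 7+1 = 8 → [5, 7, 8, 9, 5, 3]
k=3: 9>=8, unchanged → [5, 7, 8, 9, 5, 3]
k=4: 5<9, items[4] = 9+1 = 10 → [5, 7, 8, 9, 10, 3]
k=5: 3<10, items[5] = 10+1 = 11 → [5, 7, 8, 9, 10, 11]

11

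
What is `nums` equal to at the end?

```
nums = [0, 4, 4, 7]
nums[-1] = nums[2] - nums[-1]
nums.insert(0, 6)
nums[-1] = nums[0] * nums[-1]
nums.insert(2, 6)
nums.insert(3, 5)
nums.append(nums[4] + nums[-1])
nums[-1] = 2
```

nums[-1] = nums[2]-nums[-1] = 4-7 = -3 → [0, 4, 4, -3]
insert 6 at 0 → [6, 0, 4, 4, -3]
nums[-1] = nums[0]*nums[-1] = 6*(-3) = -18 → [6, 0, 4, 4, -18]
insert 6 at 2 → [6, 0, 6, 4, 4, -18]
insert 5 at 3 → [6, 0, 6, 5, 4, 4, -18]
append nums[4]+nums[-1] = 4+(-18) = -14 → [6, 0, 6, 5, 4, 4, -18, -14]
nums[-1] = 2 → [6, 0, 6, 5, 4, 4, -18, 2]

[6, 0, 6, 5, 4, 4, -18, 2]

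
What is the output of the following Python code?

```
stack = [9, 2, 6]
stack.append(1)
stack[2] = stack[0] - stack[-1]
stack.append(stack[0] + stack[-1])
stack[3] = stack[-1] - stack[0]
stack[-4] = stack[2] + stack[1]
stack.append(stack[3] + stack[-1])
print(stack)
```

[9, 10, 8, 1, 10, 11]

append 1 → [9, 2, 6, 1]
stack[2] = stack[0]-stack[-1] = 9-1 = 8 → [9, 2, 8, 1]
append stack[0]+stack[-1] = 9+1 = 10 → [9, 2, 8, 1, 10]
stack[3] = stack[-1]-stack[0] = 10-9 = 1 → [9, 2, 8, 1, 10]
stack[-4] = stack[2]+stack[1] = 8+2 = 10 → [9, 10, 8, 1, 10]
append stack[3]+stack[-1] = 1+10 = 11 → [9, 10, 8, 1, 10, 11]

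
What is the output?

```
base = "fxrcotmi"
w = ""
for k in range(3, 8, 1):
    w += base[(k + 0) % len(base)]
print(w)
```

k=3: add base[3]='c' → 'c'
k=4: add base[4]='o' → 'co'
k=5: add base[5]='t' → 'cot'
k=6: add base[6]='m' → 'cotm'
k=7: add base[7]='i' → 'cotmi'

cotmi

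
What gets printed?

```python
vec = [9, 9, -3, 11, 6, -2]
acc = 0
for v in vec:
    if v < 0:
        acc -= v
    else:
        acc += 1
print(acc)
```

v=9: not <0, acc = 0+1 = 1
v=9: not <0, acc = 1+1 = 2
v=-3: <0, acc = 2-(-3) = 5
v=11: not <0, acc = 5+1 = 6
v=6: not <0, acc = 6+1 = 7
v=-2: <0, acc = 7-(-2) = 9

9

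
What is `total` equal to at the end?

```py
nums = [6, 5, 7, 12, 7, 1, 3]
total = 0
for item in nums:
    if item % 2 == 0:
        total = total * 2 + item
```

24

item=6: even, total = 0*2+6 = 6
item=5: not even
item=7: not even
item=12: even, total = 6*2+12 = 24
item=7: not even
item=1: not even
item=3: not even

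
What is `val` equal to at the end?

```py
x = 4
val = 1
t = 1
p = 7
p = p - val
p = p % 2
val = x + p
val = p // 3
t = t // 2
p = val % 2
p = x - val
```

0

p = 7-1 = 6
p = 6%2 = 0
val = 4+0 = 4
val = 0//3 = 0
t = 1//2 = 0
p = 0%2 = 0
p = 4-0 = 4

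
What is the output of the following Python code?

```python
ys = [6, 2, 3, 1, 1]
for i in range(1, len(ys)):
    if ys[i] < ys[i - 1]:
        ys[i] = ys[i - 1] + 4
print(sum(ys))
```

70

i=1: 2<6, ys[1] = 6+4 = 10 → [6, 10, 3, 1, 1]
i=2: 3<10, ys[2] = 10+4 = 14 → [6, 10, 14, 1, 1]
i=3: 1<14, ys[3] = 14+4 = 18 → [6, 10, 14, 18, 1]
i=4: 1<18, ys[4] = 18+4 = 22 → [6, 10, 14, 18, 22]
sum = 70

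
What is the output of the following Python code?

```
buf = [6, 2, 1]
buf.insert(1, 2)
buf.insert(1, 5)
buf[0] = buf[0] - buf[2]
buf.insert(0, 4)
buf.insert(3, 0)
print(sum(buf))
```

18

insert 2 at 1 → [6, 2, 2, 1]
insert 5 at 1 → [6, 5, 2, 2, 1]
buf[0] = buf[0]-buf[2] = 6-2 = 4 → [4, 5, 2, 2, 1]
insert 4 at 0 → [4, 4, 5, 2, 2, 1]
insert 0 at 3 → [4, 4, 5, 0, 2, 2, 1]
sum = 18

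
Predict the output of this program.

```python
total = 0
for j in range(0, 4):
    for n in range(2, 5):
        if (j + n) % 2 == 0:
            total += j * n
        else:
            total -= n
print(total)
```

6

j=0,n=2: even sum, total = 0+0 = 0
j=0,n=3: odd sum, total = 0-3 = -3
j=0,n=4: even sum, total = (-3)+0 = -3
j=1,n=2: odd sum, total = (-3)-2 = -5
j=1,n=3: even sum, total = (-5)+3 = -2
j=1,n=4: odd sum, total = (-2)-4 = -6
j=2,n=2: even sum, total = (-6)+4 = -2
j=2,n=3: odd sum, total = (-2)-3 = -5
j=2,n=4: even sum, total = (-5)+8 = 3
j=3,n=2: odd sum, total = 3-2 = 1
j=3,n=3: even sum, total = 1+9 = 10
j=3,n=4: odd sum, total = 10-4 = 6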